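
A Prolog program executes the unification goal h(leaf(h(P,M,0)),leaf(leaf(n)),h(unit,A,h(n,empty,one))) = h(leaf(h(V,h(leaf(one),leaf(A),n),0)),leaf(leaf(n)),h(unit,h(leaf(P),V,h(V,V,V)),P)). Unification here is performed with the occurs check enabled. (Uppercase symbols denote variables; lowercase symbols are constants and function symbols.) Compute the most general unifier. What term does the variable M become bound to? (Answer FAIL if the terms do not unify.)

h(leaf(one),leaf(h(leaf(h(n,empty,one)),h(n,empty,one),h(h(n,empty,one),h(n,empty,one),h(n,empty,one)))),n)

Decompose h/3: leaf(h(P,M,0)) = leaf(h(V,h(leaf(one),leaf(A),n),0)),  leaf(leaf(n)) = leaf(leaf(n)),  h(unit,A,h(n,empty,one)) = h(unit,h(leaf(P),V,h(V,V,V)),P).
Decompose leaf/1: h(P,M,0) = h(V,h(leaf(one),leaf(A),n),0).
Decompose h/3: P = V,  M = h(leaf(one),leaf(A),n),  0 = 0.
Bind P := V; substituting into the one remaining equation that mentions P gives: h(unit,A,h(n,empty,one)) = h(unit,h(leaf(V),V,h(V,V,V)),V).
Bind M := h(leaf(one),leaf(A),n); no other remaining equation mentions M.
Delete trivial equation 0 = 0.
Delete trivial equation leaf(leaf(n)) = leaf(leaf(n)).
Decompose h/3: unit = unit,  A = h(leaf(V),V,h(V,V,V)),  h(n,empty,one) = V.
Delete trivial equation unit = unit.
Bind A := h(leaf(V),V,h(V,V,V)); no other remaining equation mentions A. Substituting into the earlier binding gives M := h(leaf(one),leaf(h(leaf(V),V,h(V,V,V))),n).
Bind V := h(n,empty,one). Substituting into the earlier bindings gives P := h(n,empty,one), M := h(leaf(one),leaf(h(leaf(h(n,empty,one)),h(n,empty,one),h(h(n,empty,one),h(n,empty,one),h(n,empty,one)))),n), A := h(leaf(h(n,empty,one)),h(n,empty,one),h(h(n,empty,one),h(n,empty,one),h(n,empty,one))).
MGU = { P = h(n,empty,one), M = h(leaf(one),leaf(h(leaf(h(n,empty,one)),h(n,empty,one),h(h(n,empty,one),h(n,empty,one),h(n,empty,one)))),n), A = h(leaf(h(n,empty,one)),h(n,empty,one),h(h(n,empty,one),h(n,empty,one),h(n,empty,one))), V = h(n,empty,one) }, so M = h(leaf(one),leaf(h(leaf(h(n,empty,one)),h(n,empty,one),h(h(n,empty,one),h(n,empty,one),h(n,empty,one)))),n).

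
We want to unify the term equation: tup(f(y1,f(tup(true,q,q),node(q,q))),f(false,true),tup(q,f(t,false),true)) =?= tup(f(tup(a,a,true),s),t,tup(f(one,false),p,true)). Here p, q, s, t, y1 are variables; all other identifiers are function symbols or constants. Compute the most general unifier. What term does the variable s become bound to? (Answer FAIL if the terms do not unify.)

f(tup(true,f(one,false),f(one,false)),node(f(one,false),f(one,false)))

Decompose tup/3: f(y1,f(tup(true,q,q),node(q,q))) =?= f(tup(a,a,true),s),  f(false,true) =?= t,  tup(q,f(t,false),true) =?= tup(f(one,false),p,true).
Decompose f/2: y1 =?= tup(a,a,true),  f(tup(true,q,q),node(q,q)) =?= s.
Bind y1 := tup(a,a,true); no other remaining equation mentions y1.
Bind s := f(tup(true,q,q),node(q,q)); no other remaining equation mentions s.
Bind t := f(false,true); substituting into the remaining equation gives: tup(q,f(f(false,true),false),true) =?= tup(f(one,false),p,true).
Decompose tup/3: q =?= f(one,false),  f(f(false,true),false) =?= p,  true =?= true.
Bind q := f(one,false); no other remaining equation mentions q. Substituting into the earlier binding gives s := f(tup(true,f(one,false),f(one,false)),node(f(one,false),f(one,false))).
Bind p := f(f(false,true),false); no other remaining equation mentions p.
Delete trivial equation true =?= true.
MGU = { y1 ↦ tup(a,a,true), s ↦ f(tup(true,f(one,false),f(one,false)),node(f(one,false),f(one,false))), t ↦ f(false,true), q ↦ f(one,false), p ↦ f(f(false,true),false) }, so s ↦ f(tup(true,f(one,false),f(one,false)),node(f(one,false),f(one,false))).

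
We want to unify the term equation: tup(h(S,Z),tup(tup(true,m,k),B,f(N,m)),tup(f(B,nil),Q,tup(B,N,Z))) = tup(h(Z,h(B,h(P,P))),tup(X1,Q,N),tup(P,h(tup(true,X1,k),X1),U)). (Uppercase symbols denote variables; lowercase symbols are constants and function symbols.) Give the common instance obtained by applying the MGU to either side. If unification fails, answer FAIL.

Decompose tup/3: h(S,Z) = h(Z,h(B,h(P,P))),  tup(tup(true,m,k),B,f(N,m)) = tup(X1,Q,N),  tup(f(B,nil),Q,tup(B,N,Z)) = tup(P,h(tup(true,X1,k),X1),U).
Decompose h/2: S = Z,  Z = h(B,h(P,P)).
Bind S := Z; no other remaining equation mentions S.
Bind Z := h(B,h(P,P)); substituting into the one remaining equation that mentions Z gives: tup(f(B,nil),Q,tup(B,N,h(B,h(P,P)))) = tup(P,h(tup(true,X1,k),X1),U). Substituting into the earlier binding gives S := h(B,h(P,P)).
Decompose tup/3: tup(true,m,k) = X1,  B = Q,  f(N,m) = N.
Bind X1 := tup(true,m,k); substituting into the one remaining equation that mentions X1 gives: tup(f(B,nil),Q,tup(B,N,h(B,h(P,P)))) = tup(P,h(tup(true,tup(true,m,k),k),tup(true,m,k)),U).
Bind B := Q; substituting into the one remaining equation that mentions B gives: tup(f(Q,nil),Q,tup(Q,N,h(Q,h(P,P)))) = tup(P,h(tup(true,tup(true,m,k),k),tup(true,m,k)),U). Substituting into the earlier bindings gives S := h(Q,h(P,P)), Z := h(Q,h(P,P)).
Occurs check fails: N occurs in f(N,m); the equation N = f(N,m) has no finite solution.

FAIL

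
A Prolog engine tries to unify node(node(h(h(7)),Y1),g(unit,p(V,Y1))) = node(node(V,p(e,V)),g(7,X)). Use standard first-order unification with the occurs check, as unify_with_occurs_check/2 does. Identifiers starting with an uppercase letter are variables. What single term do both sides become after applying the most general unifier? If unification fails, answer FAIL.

Decompose node/2: node(h(h(7)),Y1) = node(V,p(e,V)),  g(unit,p(V,Y1)) = g(7,X).
Decompose node/2: h(h(7)) = V,  Y1 = p(e,V).
Bind V := h(h(7)); substituting into the remaining equations gives: Y1 = p(e,h(h(7))),  g(unit,p(h(h(7)),Y1)) = g(7,X).
Bind Y1 := p(e,h(h(7))); substituting into the remaining equation gives: g(unit,p(h(h(7)),p(e,h(h(7))))) = g(7,X).
Decompose g/2: unit = 7,  p(h(h(7)),p(e,h(h(7)))) = X.
Clash: constants unit and 7 differ; no unifier exists.

FAIL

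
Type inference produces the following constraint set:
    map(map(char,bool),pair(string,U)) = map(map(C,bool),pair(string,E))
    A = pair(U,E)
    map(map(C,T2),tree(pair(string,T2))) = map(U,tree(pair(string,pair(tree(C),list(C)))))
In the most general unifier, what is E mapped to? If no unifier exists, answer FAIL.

Decompose map/2: map(char,bool) = map(C,bool),  pair(string,U) = pair(string,E).
Decompose map/2: char = C,  bool = bool.
Bind C := char; substituting into the one remaining equation that mentions C gives: map(map(char,T2),tree(pair(string,T2))) = map(U,tree(pair(string,pair(tree(char),list(char))))).
Delete trivial equation bool = bool.
Decompose pair/2: string = string,  U = E.
Delete trivial equation string = string.
Bind U := E; substituting into the remaining equations gives: A = pair(E,E),  map(map(char,T2),tree(pair(string,T2))) = map(E,tree(pair(string,pair(tree(char),list(char))))).
Bind A := pair(E,E); no other remaining equation mentions A.
Decompose map/2: map(char,T2) = E,  tree(pair(string,T2)) = tree(pair(string,pair(tree(char),list(char)))).
Bind E := map(char,T2); no other remaining equation mentions E. Substituting into the earlier bindings gives U := map(char,T2), A := pair(map(char,T2),map(char,T2)).
Decompose tree/1: pair(string,T2) = pair(string,pair(tree(char),list(char))).
Decompose pair/2: string = string,  T2 = pair(tree(char),list(char)).
Delete trivial equation string = string.
Bind T2 := pair(tree(char),list(char)). Substituting into the earlier bindings gives U := map(char,pair(tree(char),list(char))), A := pair(map(char,pair(tree(char),list(char))),map(char,pair(tree(char),list(char)))), E := map(char,pair(tree(char),list(char))).
MGU = { C := char, U := map(char,pair(tree(char),list(char))), A := pair(map(char,pair(tree(char),list(char))),map(char,pair(tree(char),list(char)))), E := map(char,pair(tree(char),list(char))), T2 := pair(tree(char),list(char)) }, so E := map(char,pair(tree(char),list(char))).

map(char,pair(tree(char),list(char)))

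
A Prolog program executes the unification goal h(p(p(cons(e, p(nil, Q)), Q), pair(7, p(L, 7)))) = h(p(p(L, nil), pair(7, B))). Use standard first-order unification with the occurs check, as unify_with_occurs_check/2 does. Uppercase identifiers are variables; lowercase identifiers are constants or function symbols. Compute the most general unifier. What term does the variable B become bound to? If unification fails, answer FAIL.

Decompose h/1: p(p(cons(e, p(nil, Q)), Q), pair(7, p(L, 7))) = p(p(L, nil), pair(7, B)).
Decompose p/2: p(cons(e, p(nil, Q)), Q) = p(L, nil),  pair(7, p(L, 7)) = pair(7, B).
Decompose p/2: cons(e, p(nil, Q)) = L,  Q = nil.
Bind L := cons(e, p(nil, Q)); substituting into the one remaining equation that mentions L gives: pair(7, p(cons(e, p(nil, Q)), 7)) = pair(7, B).
Bind Q := nil; substituting into the remaining equation gives: pair(7, p(cons(e, p(nil, nil)), 7)) = pair(7, B). Substituting into the earlier binding gives L := cons(e, p(nil, nil)).
Decompose pair/2: 7 = 7,  p(cons(e, p(nil, nil)), 7) = B.
Delete trivial equation 7 = 7.
Bind B := p(cons(e, p(nil, nil)), 7).
MGU = { L = cons(e, p(nil, nil)), Q = nil, B = p(cons(e, p(nil, nil)), 7) }, so B = p(cons(e, p(nil, nil)), 7).

p(cons(e, p(nil, nil)), 7)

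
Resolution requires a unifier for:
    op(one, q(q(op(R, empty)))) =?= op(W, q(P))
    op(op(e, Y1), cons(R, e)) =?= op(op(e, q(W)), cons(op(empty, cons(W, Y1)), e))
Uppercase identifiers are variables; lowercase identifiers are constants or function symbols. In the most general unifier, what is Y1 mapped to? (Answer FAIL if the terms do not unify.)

q(one)

Decompose op/2: one =?= W,  q(q(op(R, empty))) =?= q(P).
Bind W := one; substituting into the one remaining equation that mentions W gives: op(op(e, Y1), cons(R, e)) =?= op(op(e, q(one)), cons(op(empty, cons(one, Y1)), e)).
Decompose q/1: q(op(R, empty)) =?= P.
Bind P := q(op(R, empty)); no other remaining equation mentions P.
Decompose op/2: op(e, Y1) =?= op(e, q(one)),  cons(R, e) =?= cons(op(empty, cons(one, Y1)), e).
Decompose op/2: e =?= e,  Y1 =?= q(one).
Delete trivial equation e =?= e.
Bind Y1 := q(one); substituting into the remaining equation gives: cons(R, e) =?= cons(op(empty, cons(one, q(one))), e).
Decompose cons/2: R =?= op(empty, cons(one, q(one))),  e =?= e.
Bind R := op(empty, cons(one, q(one))); no other remaining equation mentions R. Substituting into the earlier binding gives P := q(op(op(empty, cons(one, q(one))), empty)).
Delete trivial equation e =?= e.
MGU = { W := one, P := q(op(op(empty, cons(one, q(one))), empty)), Y1 := q(one), R := op(empty, cons(one, q(one))) }, so Y1 := q(one).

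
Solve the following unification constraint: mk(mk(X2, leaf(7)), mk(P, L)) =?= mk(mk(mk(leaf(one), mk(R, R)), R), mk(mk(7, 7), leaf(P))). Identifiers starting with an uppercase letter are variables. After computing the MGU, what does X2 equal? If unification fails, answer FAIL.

Decompose mk/2: mk(X2, leaf(7)) =?= mk(mk(leaf(one), mk(R, R)), R),  mk(P, L) =?= mk(mk(7, 7), leaf(P)).
Decompose mk/2: X2 =?= mk(leaf(one), mk(R, R)),  leaf(7) =?= R.
Bind X2 := mk(leaf(one), mk(R, R)); no other remaining equation mentions X2.
Bind R := leaf(7); no other remaining equation mentions R. Substituting into the earlier binding gives X2 := mk(leaf(one), mk(leaf(7), leaf(7))).
Decompose mk/2: P =?= mk(7, 7),  L =?= leaf(P).
Bind P := mk(7, 7); substituting into the remaining equation gives: L =?= leaf(mk(7, 7)).
Bind L := leaf(mk(7, 7)).
MGU = { X2 -> mk(leaf(one), mk(leaf(7), leaf(7))), R -> leaf(7), P -> mk(7, 7), L -> leaf(mk(7, 7)) }, so X2 -> mk(leaf(one), mk(leaf(7), leaf(7))).

mk(leaf(one), mk(leaf(7), leaf(7)))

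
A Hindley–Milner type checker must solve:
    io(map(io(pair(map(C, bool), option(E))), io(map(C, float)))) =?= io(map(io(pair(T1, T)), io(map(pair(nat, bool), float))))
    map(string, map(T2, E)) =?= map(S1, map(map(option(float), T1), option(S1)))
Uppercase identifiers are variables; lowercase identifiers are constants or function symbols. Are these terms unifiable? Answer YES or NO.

Decompose io/1: map(io(pair(map(C, bool), option(E))), io(map(C, float))) =?= map(io(pair(T1, T)), io(map(pair(nat, bool), float))).
Decompose map/2: io(pair(map(C, bool), option(E))) =?= io(pair(T1, T)),  io(map(C, float)) =?= io(map(pair(nat, bool), float)).
Decompose io/1: pair(map(C, bool), option(E)) =?= pair(T1, T).
Decompose pair/2: map(C, bool) =?= T1,  option(E) =?= T.
Bind T1 := map(C, bool); substituting into the one remaining equation that mentions T1 gives: map(string, map(T2, E)) =?= map(S1, map(map(option(float), map(C, bool)), option(S1))).
Bind T := option(E); no other remaining equation mentions T.
Decompose io/1: map(C, float) =?= map(pair(nat, bool), float).
Decompose map/2: C =?= pair(nat, bool),  float =?= float.
Bind C := pair(nat, bool); substituting into the one remaining equation that mentions C gives: map(string, map(T2, E)) =?= map(S1, map(map(option(float), map(pair(nat, bool), bool)), option(S1))). Substituting into the earlier binding gives T1 := map(pair(nat, bool), bool).
Delete trivial equation float =?= float.
Decompose map/2: string =?= S1,  map(T2, E) =?= map(map(option(float), map(pair(nat, bool), bool)), option(S1)).
Bind S1 := string; substituting into the remaining equation gives: map(T2, E) =?= map(map(option(float), map(pair(nat, bool), bool)), option(string)).
Decompose map/2: T2 =?= map(option(float), map(pair(nat, bool), bool)),  E =?= option(string).
Bind T2 := map(option(float), map(pair(nat, bool), bool)); no other remaining equation mentions T2.
Bind E := option(string). Substituting into the earlier binding gives T := option(option(string)).
No equations remain and no clash or occurs-check failure arose, so a unifier exists.

YES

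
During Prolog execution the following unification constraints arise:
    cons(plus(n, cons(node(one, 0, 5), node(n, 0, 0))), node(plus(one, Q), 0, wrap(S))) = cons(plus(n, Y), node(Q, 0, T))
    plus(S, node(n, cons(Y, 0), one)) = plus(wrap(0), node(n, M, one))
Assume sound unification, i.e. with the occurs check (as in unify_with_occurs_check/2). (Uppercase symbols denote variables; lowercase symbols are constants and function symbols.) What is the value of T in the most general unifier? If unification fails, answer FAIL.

Decompose cons/2: plus(n, cons(node(one, 0, 5), node(n, 0, 0))) = plus(n, Y),  node(plus(one, Q), 0, wrap(S)) = node(Q, 0, T).
Decompose plus/2: n = n,  cons(node(one, 0, 5), node(n, 0, 0)) = Y.
Delete trivial equation n = n.
Bind Y := cons(node(one, 0, 5), node(n, 0, 0)); substituting into the one remaining equation that mentions Y gives: plus(S, node(n, cons(cons(node(one, 0, 5), node(n, 0, 0)), 0), one)) = plus(wrap(0), node(n, M, one)).
Decompose node/3: plus(one, Q) = Q,  0 = 0,  wrap(S) = T.
Occurs check fails: Q occurs in plus(one, Q); the equation Q = plus(one, Q) has no finite solution.

FAIL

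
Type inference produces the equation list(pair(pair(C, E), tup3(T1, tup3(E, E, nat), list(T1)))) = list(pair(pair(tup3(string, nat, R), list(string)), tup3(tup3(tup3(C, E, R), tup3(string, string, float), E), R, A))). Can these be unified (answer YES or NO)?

YES

Decompose list/1: pair(pair(C, E), tup3(T1, tup3(E, E, nat), list(T1))) = pair(pair(tup3(string, nat, R), list(string)), tup3(tup3(tup3(C, E, R), tup3(string, string, float), E), R, A)).
Decompose pair/2: pair(C, E) = pair(tup3(string, nat, R), list(string)),  tup3(T1, tup3(E, E, nat), list(T1)) = tup3(tup3(tup3(C, E, R), tup3(string, string, float), E), R, A).
Decompose pair/2: C = tup3(string, nat, R),  E = list(string).
Bind C := tup3(string, nat, R); substituting into the one remaining equation that mentions C gives: tup3(T1, tup3(E, E, nat), list(T1)) = tup3(tup3(tup3(tup3(string, nat, R), E, R), tup3(string, string, float), E), R, A).
Bind E := list(string); substituting into the remaining equation gives: tup3(T1, tup3(list(string), list(string), nat), list(T1)) = tup3(tup3(tup3(tup3(string, nat, R), list(string), R), tup3(string, string, float), list(string)), R, A).
Decompose tup3/3: T1 = tup3(tup3(tup3(string, nat, R), list(string), R), tup3(string, string, float), list(string)),  tup3(list(string), list(string), nat) = R,  list(T1) = A.
Bind T1 := tup3(tup3(tup3(string, nat, R), list(string), R), tup3(string, string, float), list(string)); substituting into the one remaining equation that mentions T1 gives: list(tup3(tup3(tup3(string, nat, R), list(string), R), tup3(string, string, float), list(string))) = A.
Bind R := tup3(list(string), list(string), nat); substituting into the remaining equation gives: list(tup3(tup3(tup3(string, nat, tup3(list(string), list(string), nat)), list(string), tup3(list(string), list(string), nat)), tup3(string, string, float), list(string))) = A. Substituting into the earlier bindings gives C := tup3(string, nat, tup3(list(string), list(string), nat)), T1 := tup3(tup3(tup3(string, nat, tup3(list(string), list(string), nat)), list(string), tup3(list(string), list(string), nat)), tup3(string, string, float), list(string)).
Bind A := list(tup3(tup3(tup3(string, nat, tup3(list(string), list(string), nat)), list(string), tup3(list(string), list(string), nat)), tup3(string, string, float), list(string))).
No equations remain and no clash or occurs-check failure arose, so a unifier exists.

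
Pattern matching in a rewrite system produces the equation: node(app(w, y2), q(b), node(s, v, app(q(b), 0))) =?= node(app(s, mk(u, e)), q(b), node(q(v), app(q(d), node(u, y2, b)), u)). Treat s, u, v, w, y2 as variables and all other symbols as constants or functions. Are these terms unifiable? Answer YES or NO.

YES

Decompose node/3: app(w, y2) =?= app(s, mk(u, e)),  q(b) =?= q(b),  node(s, v, app(q(b), 0)) =?= node(q(v), app(q(d), node(u, y2, b)), u).
Decompose app/2: w =?= s,  y2 =?= mk(u, e).
Bind w := s; no other remaining equation mentions w.
Bind y2 := mk(u, e); substituting into the one remaining equation that mentions y2 gives: node(s, v, app(q(b), 0)) =?= node(q(v), app(q(d), node(u, mk(u, e), b)), u).
Delete trivial equation q(b) =?= q(b).
Decompose node/3: s =?= q(v),  v =?= app(q(d), node(u, mk(u, e), b)),  app(q(b), 0) =?= u.
Bind s := q(v); no other remaining equation mentions s. Substituting into the earlier binding gives w := q(v).
Bind v := app(q(d), node(u, mk(u, e), b)); no other remaining equation mentions v. Substituting into the earlier bindings gives w := q(app(q(d), node(u, mk(u, e), b))), s := q(app(q(d), node(u, mk(u, e), b))).
Bind u := app(q(b), 0). Substituting into the earlier bindings gives w := q(app(q(d), node(app(q(b), 0), mk(app(q(b), 0), e), b))), y2 := mk(app(q(b), 0), e), s := q(app(q(d), node(app(q(b), 0), mk(app(q(b), 0), e), b))), v := app(q(d), node(app(q(b), 0), mk(app(q(b), 0), e), b)).
No equations remain and no clash or occurs-check failure arose, so a unifier exists.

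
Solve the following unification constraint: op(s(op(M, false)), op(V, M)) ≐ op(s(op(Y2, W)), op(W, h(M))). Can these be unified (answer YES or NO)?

NO

Decompose op/2: s(op(M, false)) ≐ s(op(Y2, W)),  op(V, M) ≐ op(W, h(M)).
Decompose s/1: op(M, false) ≐ op(Y2, W).
Decompose op/2: M ≐ Y2,  false ≐ W.
Bind M := Y2; substituting into the one remaining equation that mentions M gives: op(V, Y2) ≐ op(W, h(Y2)).
Bind W := false; substituting into the remaining equation gives: op(V, Y2) ≐ op(false, h(Y2)).
Decompose op/2: V ≐ false,  Y2 ≐ h(Y2).
Bind V := false; no other remaining equation mentions V.
Occurs check fails: Y2 occurs in h(Y2); the equation Y2 ≐ h(Y2) has no finite solution.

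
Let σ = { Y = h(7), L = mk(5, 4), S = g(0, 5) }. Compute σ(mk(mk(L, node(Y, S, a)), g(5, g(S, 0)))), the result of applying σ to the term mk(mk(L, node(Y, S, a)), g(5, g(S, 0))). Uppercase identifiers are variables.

mk(mk(mk(5, 4), node(h(7), g(0, 5), a)), g(5, g(g(0, 5), 0)))

Replace each occurrence of Y with h(7).
Replace each occurrence of L with mk(5, 4).
Replace each occurrence of S with g(0, 5).
Result: mk(mk(mk(5, 4), node(h(7), g(0, 5), a)), g(5, g(g(0, 5), 0))).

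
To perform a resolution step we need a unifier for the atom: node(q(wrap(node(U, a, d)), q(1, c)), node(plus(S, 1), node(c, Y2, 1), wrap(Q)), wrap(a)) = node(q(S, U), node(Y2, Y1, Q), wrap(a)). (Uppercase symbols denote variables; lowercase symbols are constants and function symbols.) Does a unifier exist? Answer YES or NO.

NO

Decompose node/3: q(wrap(node(U, a, d)), q(1, c)) = q(S, U),  node(plus(S, 1), node(c, Y2, 1), wrap(Q)) = node(Y2, Y1, Q),  wrap(a) = wrap(a).
Decompose q/2: wrap(node(U, a, d)) = S,  q(1, c) = U.
Bind S := wrap(node(U, a, d)); substituting into the one remaining equation that mentions S gives: node(plus(wrap(node(U, a, d)), 1), node(c, Y2, 1), wrap(Q)) = node(Y2, Y1, Q).
Bind U := q(1, c); substituting into the one remaining equation that mentions U gives: node(plus(wrap(node(q(1, c), a, d)), 1), node(c, Y2, 1), wrap(Q)) = node(Y2, Y1, Q). Substituting into the earlier binding gives S := wrap(node(q(1, c), a, d)).
Decompose node/3: plus(wrap(node(q(1, c), a, d)), 1) = Y2,  node(c, Y2, 1) = Y1,  wrap(Q) = Q.
Bind Y2 := plus(wrap(node(q(1, c), a, d)), 1); substituting into the one remaining equation that mentions Y2 gives: node(c, plus(wrap(node(q(1, c), a, d)), 1), 1) = Y1.
Bind Y1 := node(c, plus(wrap(node(q(1, c), a, d)), 1), 1); no other remaining equation mentions Y1.
Occurs check fails: Q occurs in wrap(Q); the equation Q = wrap(Q) has no finite solution.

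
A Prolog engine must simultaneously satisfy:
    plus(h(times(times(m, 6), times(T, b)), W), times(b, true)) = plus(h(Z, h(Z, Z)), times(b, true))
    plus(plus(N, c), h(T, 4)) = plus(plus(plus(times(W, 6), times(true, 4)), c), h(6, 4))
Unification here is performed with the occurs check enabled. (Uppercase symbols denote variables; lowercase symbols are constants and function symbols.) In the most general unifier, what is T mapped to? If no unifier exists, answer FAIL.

Decompose plus/2: h(times(times(m, 6), times(T, b)), W) = h(Z, h(Z, Z)),  times(b, true) = times(b, true).
Decompose h/2: times(times(m, 6), times(T, b)) = Z,  W = h(Z, Z).
Bind Z := times(times(m, 6), times(T, b)); substituting into the one remaining equation that mentions Z gives: W = h(times(times(m, 6), times(T, b)), times(times(m, 6), times(T, b))).
Bind W := h(times(times(m, 6), times(T, b)), times(times(m, 6), times(T, b))); substituting into the one remaining equation that mentions W gives: plus(plus(N, c), h(T, 4)) = plus(plus(plus(times(h(times(times(m, 6), times(T, b)), times(times(m, 6), times(T, b))), 6), times(true, 4)), c), h(6, 4)).
Delete trivial equation times(b, true) = times(b, true).
Decompose plus/2: plus(N, c) = plus(plus(times(h(times(times(m, 6), times(T, b)), times(times(m, 6), times(T, b))), 6), times(true, 4)), c),  h(T, 4) = h(6, 4).
Decompose plus/2: N = plus(times(h(times(times(m, 6), times(T, b)), times(times(m, 6), times(T, b))), 6), times(true, 4)),  c = c.
Bind N := plus(times(h(times(times(m, 6), times(T, b)), times(times(m, 6), times(T, b))), 6), times(true, 4)); no other remaining equation mentions N.
Delete trivial equation c = c.
Decompose h/2: T = 6,  4 = 4.
Bind T := 6; no other remaining equation mentions T. Substituting into the earlier bindings gives Z := times(times(m, 6), times(6, b)), W := h(times(times(m, 6), times(6, b)), times(times(m, 6), times(6, b))), N := plus(times(h(times(times(m, 6), times(6, b)), times(times(m, 6), times(6, b))), 6), times(true, 4)).
Delete trivial equation 4 = 4.
MGU = { Z -> times(times(m, 6), times(6, b)), W -> h(times(times(m, 6), times(6, b)), times(times(m, 6), times(6, b))), N -> plus(times(h(times(times(m, 6), times(6, b)), times(times(m, 6), times(6, b))), 6), times(true, 4)), T -> 6 }, so T -> 6.

6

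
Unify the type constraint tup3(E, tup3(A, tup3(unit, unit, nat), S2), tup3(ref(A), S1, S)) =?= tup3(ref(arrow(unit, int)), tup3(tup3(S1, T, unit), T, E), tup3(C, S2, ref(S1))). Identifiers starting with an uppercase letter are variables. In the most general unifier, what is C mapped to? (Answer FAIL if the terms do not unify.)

ref(tup3(ref(arrow(unit, int)), tup3(unit, unit, nat), unit))

Decompose tup3/3: E =?= ref(arrow(unit, int)),  tup3(A, tup3(unit, unit, nat), S2) =?= tup3(tup3(S1, T, unit), T, E),  tup3(ref(A), S1, S) =?= tup3(C, S2, ref(S1)).
Bind E := ref(arrow(unit, int)); substituting into the one remaining equation that mentions E gives: tup3(A, tup3(unit, unit, nat), S2) =?= tup3(tup3(S1, T, unit), T, ref(arrow(unit, int))).
Decompose tup3/3: A =?= tup3(S1, T, unit),  tup3(unit, unit, nat) =?= T,  S2 =?= ref(arrow(unit, int)).
Bind A := tup3(S1, T, unit); substituting into the one remaining equation that mentions A gives: tup3(ref(tup3(S1, T, unit)), S1, S) =?= tup3(C, S2, ref(S1)).
Bind T := tup3(unit, unit, nat); substituting into the one remaining equation that mentions T gives: tup3(ref(tup3(S1, tup3(unit, unit, nat), unit)), S1, S) =?= tup3(C, S2, ref(S1)). Substituting into the earlier binding gives A := tup3(S1, tup3(unit, unit, nat), unit).
Bind S2 := ref(arrow(unit, int)); substituting into the remaining equation gives: tup3(ref(tup3(S1, tup3(unit, unit, nat), unit)), S1, S) =?= tup3(C, ref(arrow(unit, int)), ref(S1)).
Decompose tup3/3: ref(tup3(S1, tup3(unit, unit, nat), unit)) =?= C,  S1 =?= ref(arrow(unit, int)),  S =?= ref(S1).
Bind C := ref(tup3(S1, tup3(unit, unit, nat), unit)); no other remaining equation mentions C.
Bind S1 := ref(arrow(unit, int)); substituting into the remaining equation gives: S =?= ref(ref(arrow(unit, int))). Substituting into the earlier bindings gives A := tup3(ref(arrow(unit, int)), tup3(unit, unit, nat), unit), C := ref(tup3(ref(arrow(unit, int)), tup3(unit, unit, nat), unit)).
Bind S := ref(ref(arrow(unit, int))).
MGU = { E -> ref(arrow(unit, int)), A -> tup3(ref(arrow(unit, int)), tup3(unit, unit, nat), unit), T -> tup3(unit, unit, nat), S2 -> ref(arrow(unit, int)), C -> ref(tup3(ref(arrow(unit, int)), tup3(unit, unit, nat), unit)), S1 -> ref(arrow(unit, int)), S -> ref(ref(arrow(unit, int))) }, so C -> ref(tup3(ref(arrow(unit, int)), tup3(unit, unit, nat), unit)).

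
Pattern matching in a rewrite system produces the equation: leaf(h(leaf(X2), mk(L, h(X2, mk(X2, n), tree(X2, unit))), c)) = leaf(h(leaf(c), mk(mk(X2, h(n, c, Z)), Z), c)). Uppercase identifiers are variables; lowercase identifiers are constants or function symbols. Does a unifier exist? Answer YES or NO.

YES

Decompose leaf/1: h(leaf(X2), mk(L, h(X2, mk(X2, n), tree(X2, unit))), c) = h(leaf(c), mk(mk(X2, h(n, c, Z)), Z), c).
Decompose h/3: leaf(X2) = leaf(c),  mk(L, h(X2, mk(X2, n), tree(X2, unit))) = mk(mk(X2, h(n, c, Z)), Z),  c = c.
Decompose leaf/1: X2 = c.
Bind X2 := c; substituting into the one remaining equation that mentions X2 gives: mk(L, h(c, mk(c, n), tree(c, unit))) = mk(mk(c, h(n, c, Z)), Z).
Decompose mk/2: L = mk(c, h(n, c, Z)),  h(c, mk(c, n), tree(c, unit)) = Z.
Bind L := mk(c, h(n, c, Z)); no other remaining equation mentions L.
Bind Z := h(c, mk(c, n), tree(c, unit)); no other remaining equation mentions Z. Substituting into the earlier binding gives L := mk(c, h(n, c, h(c, mk(c, n), tree(c, unit)))).
Delete trivial equation c = c.
No equations remain and no clash or occurs-check failure arose, so a unifier exists.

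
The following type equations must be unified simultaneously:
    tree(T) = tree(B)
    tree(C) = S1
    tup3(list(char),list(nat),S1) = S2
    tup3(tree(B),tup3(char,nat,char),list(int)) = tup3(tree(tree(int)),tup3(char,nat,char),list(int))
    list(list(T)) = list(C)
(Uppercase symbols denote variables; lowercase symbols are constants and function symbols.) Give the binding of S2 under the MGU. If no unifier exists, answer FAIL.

tup3(list(char),list(nat),tree(list(tree(int))))

Decompose tree/1: T = B.
Bind T := B; substituting into the one remaining equation that mentions T gives: list(list(B)) = list(C).
Bind S1 := tree(C); substituting into the one remaining equation that mentions S1 gives: tup3(list(char),list(nat),tree(C)) = S2.
Bind S2 := tup3(list(char),list(nat),tree(C)); no other remaining equation mentions S2.
Decompose tup3/3: tree(B) = tree(tree(int)),  tup3(char,nat,char) = tup3(char,nat,char),  list(int) = list(int).
Decompose tree/1: B = tree(int).
Bind B := tree(int); substituting into the one remaining equation that mentions B gives: list(list(tree(int))) = list(C). Substituting into the earlier binding gives T := tree(int).
Delete trivial equation tup3(char,nat,char) = tup3(char,nat,char).
Delete trivial equation list(int) = list(int).
Decompose list/1: list(tree(int)) = C.
Bind C := list(tree(int)). Substituting into the earlier bindings gives S1 := tree(list(tree(int))), S2 := tup3(list(char),list(nat),tree(list(tree(int)))).
MGU = { T := tree(int), S1 := tree(list(tree(int))), S2 := tup3(list(char),list(nat),tree(list(tree(int)))), B := tree(int), C := list(tree(int)) }, so S2 := tup3(list(char),list(nat),tree(list(tree(int)))).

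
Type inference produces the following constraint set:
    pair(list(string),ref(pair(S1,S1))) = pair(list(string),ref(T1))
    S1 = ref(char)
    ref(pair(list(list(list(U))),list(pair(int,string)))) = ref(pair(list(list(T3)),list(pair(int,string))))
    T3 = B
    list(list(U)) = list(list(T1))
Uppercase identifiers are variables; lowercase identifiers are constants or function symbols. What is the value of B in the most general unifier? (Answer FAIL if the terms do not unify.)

list(pair(ref(char),ref(char)))

Decompose pair/2: list(string) = list(string),  ref(pair(S1,S1)) = ref(T1).
Delete trivial equation list(string) = list(string).
Decompose ref/1: pair(S1,S1) = T1.
Bind T1 := pair(S1,S1); substituting into the one remaining equation that mentions T1 gives: list(list(U)) = list(list(pair(S1,S1))).
Bind S1 := ref(char); substituting into the one remaining equation that mentions S1 gives: list(list(U)) = list(list(pair(ref(char),ref(char)))). Substituting into the earlier binding gives T1 := pair(ref(char),ref(char)).
Decompose ref/1: pair(list(list(list(U))),list(pair(int,string))) = pair(list(list(T3)),list(pair(int,string))).
Decompose pair/2: list(list(list(U))) = list(list(T3)),  list(pair(int,string)) = list(pair(int,string)).
Decompose list/1: list(list(U)) = list(T3).
Decompose list/1: list(U) = T3.
Bind T3 := list(U); substituting into the one remaining equation that mentions T3 gives: list(U) = B.
Delete trivial equation list(pair(int,string)) = list(pair(int,string)).
Bind B := list(U); no other remaining equation mentions B.
Decompose list/1: list(U) = list(pair(ref(char),ref(char))).
Decompose list/1: U = pair(ref(char),ref(char)).
Bind U := pair(ref(char),ref(char)). Substituting into the earlier bindings gives T3 := list(pair(ref(char),ref(char))), B := list(pair(ref(char),ref(char))).
MGU = { T1 -> pair(ref(char),ref(char)), S1 -> ref(char), T3 -> list(pair(ref(char),ref(char))), B -> list(pair(ref(char),ref(char))), U -> pair(ref(char),ref(char)) }, so B -> list(pair(ref(char),ref(char))).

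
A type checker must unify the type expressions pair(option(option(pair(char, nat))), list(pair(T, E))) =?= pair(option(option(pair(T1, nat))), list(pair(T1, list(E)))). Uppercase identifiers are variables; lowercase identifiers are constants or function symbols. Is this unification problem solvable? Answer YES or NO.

Decompose pair/2: option(option(pair(char, nat))) =?= option(option(pair(T1, nat))),  list(pair(T, E)) =?= list(pair(T1, list(E))).
Decompose option/1: option(pair(char, nat)) =?= option(pair(T1, nat)).
Decompose option/1: pair(char, nat) =?= pair(T1, nat).
Decompose pair/2: char =?= T1,  nat =?= nat.
Bind T1 := char; substituting into the one remaining equation that mentions T1 gives: list(pair(T, E)) =?= list(pair(char, list(E))).
Delete trivial equation nat =?= nat.
Decompose list/1: pair(T, E) =?= pair(char, list(E)).
Decompose pair/2: T =?= char,  E =?= list(E).
Bind T := char; no other remaining equation mentions T.
Occurs check fails: E occurs in list(E); the equation E =?= list(E) has no finite solution.

NO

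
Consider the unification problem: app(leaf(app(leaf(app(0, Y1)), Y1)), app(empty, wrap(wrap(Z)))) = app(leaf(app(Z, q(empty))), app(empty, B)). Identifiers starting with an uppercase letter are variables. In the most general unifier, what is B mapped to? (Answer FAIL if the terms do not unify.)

wrap(wrap(leaf(app(0, q(empty)))))

Decompose app/2: leaf(app(leaf(app(0, Y1)), Y1)) = leaf(app(Z, q(empty))),  app(empty, wrap(wrap(Z))) = app(empty, B).
Decompose leaf/1: app(leaf(app(0, Y1)), Y1) = app(Z, q(empty)).
Decompose app/2: leaf(app(0, Y1)) = Z,  Y1 = q(empty).
Bind Z := leaf(app(0, Y1)); substituting into the one remaining equation that mentions Z gives: app(empty, wrap(wrap(leaf(app(0, Y1))))) = app(empty, B).
Bind Y1 := q(empty); substituting into the remaining equation gives: app(empty, wrap(wrap(leaf(app(0, q(empty)))))) = app(empty, B). Substituting into the earlier binding gives Z := leaf(app(0, q(empty))).
Decompose app/2: empty = empty,  wrap(wrap(leaf(app(0, q(empty))))) = B.
Delete trivial equation empty = empty.
Bind B := wrap(wrap(leaf(app(0, q(empty))))).
MGU = { Z ↦ leaf(app(0, q(empty))), Y1 ↦ q(empty), B ↦ wrap(wrap(leaf(app(0, q(empty))))) }, so B ↦ wrap(wrap(leaf(app(0, q(empty))))).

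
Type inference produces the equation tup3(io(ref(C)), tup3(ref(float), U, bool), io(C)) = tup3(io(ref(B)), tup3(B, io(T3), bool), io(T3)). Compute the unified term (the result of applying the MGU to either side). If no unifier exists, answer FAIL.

Decompose tup3/3: io(ref(C)) = io(ref(B)),  tup3(ref(float), U, bool) = tup3(B, io(T3), bool),  io(C) = io(T3).
Decompose io/1: ref(C) = ref(B).
Decompose ref/1: C = B.
Bind C := B; substituting into the one remaining equation that mentions C gives: io(B) = io(T3).
Decompose tup3/3: ref(float) = B,  U = io(T3),  bool = bool.
Bind B := ref(float); substituting into the one remaining equation that mentions B gives: io(ref(float)) = io(T3). Substituting into the earlier binding gives C := ref(float).
Bind U := io(T3); no other remaining equation mentions U.
Delete trivial equation bool = bool.
Decompose io/1: ref(float) = T3.
Bind T3 := ref(float). Substituting into the earlier binding gives U := io(ref(float)).
Applying the MGU to either side gives tup3(io(ref(ref(float))), tup3(ref(float), io(ref(float)), bool), io(ref(float))).

tup3(io(ref(ref(float))), tup3(ref(float), io(ref(float)), bool), io(ref(float)))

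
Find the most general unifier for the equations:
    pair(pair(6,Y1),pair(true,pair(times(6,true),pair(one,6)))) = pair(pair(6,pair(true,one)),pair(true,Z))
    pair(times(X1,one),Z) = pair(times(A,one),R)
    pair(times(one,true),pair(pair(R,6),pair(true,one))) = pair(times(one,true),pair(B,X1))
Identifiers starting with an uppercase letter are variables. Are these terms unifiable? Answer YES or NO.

YES

Decompose pair/2: pair(6,Y1) = pair(6,pair(true,one)),  pair(true,pair(times(6,true),pair(one,6))) = pair(true,Z).
Decompose pair/2: 6 = 6,  Y1 = pair(true,one).
Delete trivial equation 6 = 6.
Bind Y1 := pair(true,one); no other remaining equation mentions Y1.
Decompose pair/2: true = true,  pair(times(6,true),pair(one,6)) = Z.
Delete trivial equation true = true.
Bind Z := pair(times(6,true),pair(one,6)); substituting into the one remaining equation that mentions Z gives: pair(times(X1,one),pair(times(6,true),pair(one,6))) = pair(times(A,one),R).
Decompose pair/2: times(X1,one) = times(A,one),  pair(times(6,true),pair(one,6)) = R.
Decompose times/2: X1 = A,  one = one.
Bind X1 := A; substituting into the one remaining equation that mentions X1 gives: pair(times(one,true),pair(pair(R,6),pair(true,one))) = pair(times(one,true),pair(B,A)).
Delete trivial equation one = one.
Bind R := pair(times(6,true),pair(one,6)); substituting into the remaining equation gives: pair(times(one,true),pair(pair(pair(times(6,true),pair(one,6)),6),pair(true,one))) = pair(times(one,true),pair(B,A)).
Decompose pair/2: times(one,true) = times(one,true),  pair(pair(pair(times(6,true),pair(one,6)),6),pair(true,one)) = pair(B,A).
Delete trivial equation times(one,true) = times(one,true).
Decompose pair/2: pair(pair(times(6,true),pair(one,6)),6) = B,  pair(true,one) = A.
Bind B := pair(pair(times(6,true),pair(one,6)),6); no other remaining equation mentions B.
Bind A := pair(true,one). Substituting into the earlier binding gives X1 := pair(true,one).
No equations remain and no clash or occurs-check failure arose, so a unifier exists.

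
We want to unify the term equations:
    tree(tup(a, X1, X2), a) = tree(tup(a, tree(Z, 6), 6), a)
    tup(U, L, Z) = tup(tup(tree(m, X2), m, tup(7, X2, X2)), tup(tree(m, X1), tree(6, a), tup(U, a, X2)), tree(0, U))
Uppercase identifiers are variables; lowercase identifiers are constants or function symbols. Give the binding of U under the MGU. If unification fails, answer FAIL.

tup(tree(m, 6), m, tup(7, 6, 6))

Decompose tree/2: tup(a, X1, X2) = tup(a, tree(Z, 6), 6),  a = a.
Decompose tup/3: a = a,  X1 = tree(Z, 6),  X2 = 6.
Delete trivial equation a = a.
Bind X1 := tree(Z, 6); substituting into the one remaining equation that mentions X1 gives: tup(U, L, Z) = tup(tup(tree(m, X2), m, tup(7, X2, X2)), tup(tree(m, tree(Z, 6)), tree(6, a), tup(U, a, X2)), tree(0, U)).
Bind X2 := 6; substituting into the one remaining equation that mentions X2 gives: tup(U, L, Z) = tup(tup(tree(m, 6), m, tup(7, 6, 6)), tup(tree(m, tree(Z, 6)), tree(6, a), tup(U, a, 6)), tree(0, U)).
Delete trivial equation a = a.
Decompose tup/3: U = tup(tree(m, 6), m, tup(7, 6, 6)),  L = tup(tree(m, tree(Z, 6)), tree(6, a), tup(U, a, 6)),  Z = tree(0, U).
Bind U := tup(tree(m, 6), m, tup(7, 6, 6)); substituting into the remaining equations gives: L = tup(tree(m, tree(Z, 6)), tree(6, a), tup(tup(tree(m, 6), m, tup(7, 6, 6)), a, 6)),  Z = tree(0, tup(tree(m, 6), m, tup(7, 6, 6))).
Bind L := tup(tree(m, tree(Z, 6)), tree(6, a), tup(tup(tree(m, 6), m, tup(7, 6, 6)), a, 6)); no other remaining equation mentions L.
Bind Z := tree(0, tup(tree(m, 6), m, tup(7, 6, 6))). Substituting into the earlier bindings gives X1 := tree(tree(0, tup(tree(m, 6), m, tup(7, 6, 6))), 6), L := tup(tree(m, tree(tree(0, tup(tree(m, 6), m, tup(7, 6, 6))), 6)), tree(6, a), tup(tup(tree(m, 6), m, tup(7, 6, 6)), a, 6)).
MGU = { X1 -> tree(tree(0, tup(tree(m, 6), m, tup(7, 6, 6))), 6), X2 -> 6, U -> tup(tree(m, 6), m, tup(7, 6, 6)), L -> tup(tree(m, tree(tree(0, tup(tree(m, 6), m, tup(7, 6, 6))), 6)), tree(6, a), tup(tup(tree(m, 6), m, tup(7, 6, 6)), a, 6)), Z -> tree(0, tup(tree(m, 6), m, tup(7, 6, 6))) }, so U -> tup(tree(m, 6), m, tup(7, 6, 6)).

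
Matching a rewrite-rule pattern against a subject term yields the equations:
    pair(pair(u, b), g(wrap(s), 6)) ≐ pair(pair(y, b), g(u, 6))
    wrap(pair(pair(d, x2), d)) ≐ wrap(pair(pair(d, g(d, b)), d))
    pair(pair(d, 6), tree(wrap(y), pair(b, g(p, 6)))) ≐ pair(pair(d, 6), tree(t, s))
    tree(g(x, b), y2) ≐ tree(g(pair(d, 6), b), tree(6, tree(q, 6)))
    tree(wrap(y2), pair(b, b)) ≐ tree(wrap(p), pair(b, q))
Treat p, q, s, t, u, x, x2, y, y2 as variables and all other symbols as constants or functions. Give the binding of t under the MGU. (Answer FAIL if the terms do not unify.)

Decompose pair/2: pair(u, b) ≐ pair(y, b),  g(wrap(s), 6) ≐ g(u, 6).
Decompose pair/2: u ≐ y,  b ≐ b.
Bind u := y; substituting into the one remaining equation that mentions u gives: g(wrap(s), 6) ≐ g(y, 6).
Delete trivial equation b ≐ b.
Decompose g/2: wrap(s) ≐ y,  6 ≐ 6.
Bind y := wrap(s); substituting into the one remaining equation that mentions y gives: pair(pair(d, 6), tree(wrap(wrap(s)), pair(b, g(p, 6)))) ≐ pair(pair(d, 6), tree(t, s)). Substituting into the earlier binding gives u := wrap(s).
Delete trivial equation 6 ≐ 6.
Decompose wrap/1: pair(pair(d, x2), d) ≐ pair(pair(d, g(d, b)), d).
Decompose pair/2: pair(d, x2) ≐ pair(d, g(d, b)),  d ≐ d.
Decompose pair/2: d ≐ d,  x2 ≐ g(d, b).
Delete trivial equation d ≐ d.
Bind x2 := g(d, b); no other remaining equation mentions x2.
Delete trivial equation d ≐ d.
Decompose pair/2: pair(d, 6) ≐ pair(d, 6),  tree(wrap(wrap(s)), pair(b, g(p, 6))) ≐ tree(t, s).
Delete trivial equation pair(d, 6) ≐ pair(d, 6).
Decompose tree/2: wrap(wrap(s)) ≐ t,  pair(b, g(p, 6)) ≐ s.
Bind t := wrap(wrap(s)); no other remaining equation mentions t.
Bind s := pair(b, g(p, 6)); no other remaining equation mentions s. Substituting into the earlier bindings gives u := wrap(pair(b, g(p, 6))), y := wrap(pair(b, g(p, 6))), t := wrap(wrap(pair(b, g(p, 6)))).
Decompose tree/2: g(x, b) ≐ g(pair(d, 6), b),  y2 ≐ tree(6, tree(q, 6)).
Decompose g/2: x ≐ pair(d, 6),  b ≐ b.
Bind x := pair(d, 6); no other remaining equation mentions x.
Delete trivial equation b ≐ b.
Bind y2 := tree(6, tree(q, 6)); substituting into the remaining equation gives: tree(wrap(tree(6, tree(q, 6))), pair(b, b)) ≐ tree(wrap(p), pair(b, q)).
Decompose tree/2: wrap(tree(6, tree(q, 6))) ≐ wrap(p),  pair(b, b) ≐ pair(b, q).
Decompose wrap/1: tree(6, tree(q, 6)) ≐ p.
Bind p := tree(6, tree(q, 6)); no other remaining equation mentions p. Substituting into the earlier bindings gives u := wrap(pair(b, g(tree(6, tree(q, 6)), 6))), y := wrap(pair(b, g(tree(6, tree(q, 6)), 6))), t := wrap(wrap(pair(b, g(tree(6, tree(q, 6)), 6)))), s := pair(b, g(tree(6, tree(q, 6)), 6)).
Decompose pair/2: b ≐ b,  b ≐ q.
Delete trivial equation b ≐ b.
Bind q := b. Substituting into the earlier bindings gives u := wrap(pair(b, g(tree(6, tree(b, 6)), 6))), y := wrap(pair(b, g(tree(6, tree(b, 6)), 6))), t := wrap(wrap(pair(b, g(tree(6, tree(b, 6)), 6)))), s := pair(b, g(tree(6, tree(b, 6)), 6)), y2 := tree(6, tree(b, 6)), p := tree(6, tree(b, 6)).
MGU = { u ↦ wrap(pair(b, g(tree(6, tree(b, 6)), 6))), y ↦ wrap(pair(b, g(tree(6, tree(b, 6)), 6))), x2 ↦ g(d, b), t ↦ wrap(wrap(pair(b, g(tree(6, tree(b, 6)), 6)))), s ↦ pair(b, g(tree(6, tree(b, 6)), 6)), x ↦ pair(d, 6), y2 ↦ tree(6, tree(b, 6)), p ↦ tree(6, tree(b, 6)), q ↦ b }, so t ↦ wrap(wrap(pair(b, g(tree(6, tree(b, 6)), 6)))).

wrap(wrap(pair(b, g(tree(6, tree(b, 6)), 6))))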